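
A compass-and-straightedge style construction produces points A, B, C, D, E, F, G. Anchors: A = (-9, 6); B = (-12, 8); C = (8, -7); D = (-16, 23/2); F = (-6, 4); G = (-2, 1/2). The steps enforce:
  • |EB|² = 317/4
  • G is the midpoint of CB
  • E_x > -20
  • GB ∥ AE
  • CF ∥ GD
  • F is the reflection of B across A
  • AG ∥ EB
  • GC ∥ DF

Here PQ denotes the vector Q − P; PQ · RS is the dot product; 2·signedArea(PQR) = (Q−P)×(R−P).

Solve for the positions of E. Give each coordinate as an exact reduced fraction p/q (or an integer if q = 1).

1. E_x = -19  [AG ∥ EB ∩ GB ∥ AE]
2. E_y = 27/2  [AG ∥ EB ∩ GB ∥ AE]
   → E = (-19, 27/2)

E = (-19, 27/2)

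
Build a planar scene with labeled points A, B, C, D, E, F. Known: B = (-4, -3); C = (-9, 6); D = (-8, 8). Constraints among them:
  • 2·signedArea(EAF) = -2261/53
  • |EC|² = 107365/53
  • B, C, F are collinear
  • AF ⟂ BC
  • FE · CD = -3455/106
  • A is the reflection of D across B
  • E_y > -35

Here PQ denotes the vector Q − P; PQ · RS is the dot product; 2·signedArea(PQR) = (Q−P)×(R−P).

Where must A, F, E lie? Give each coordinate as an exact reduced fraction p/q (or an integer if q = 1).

A = (0, -14)
E = (595/53, -1813/53)
F = (171/106, -1389/106)

1. A_x = 0  [A is the reflection of D across B]
2. A_y = -14  [A is the reflection of D across B]
   → A = (0, -14)
3. F_x = 171/106  [B, C, F are collinear ∩ AF ⟂ BC]
4. F_y = -1389/106  [B, C, F are collinear ∩ AF ⟂ BC]
   → F = (171/106, -1389/106)
5. E_x = 595/53  [2·signedArea(EAF) = -2261/53 ∩ FE · CD = -3455/106]
6. E_y = -1813/53  [2·signedArea(EAF) = -2261/53 ∩ FE · CD = -3455/106]
   → E = (595/53, -1813/53)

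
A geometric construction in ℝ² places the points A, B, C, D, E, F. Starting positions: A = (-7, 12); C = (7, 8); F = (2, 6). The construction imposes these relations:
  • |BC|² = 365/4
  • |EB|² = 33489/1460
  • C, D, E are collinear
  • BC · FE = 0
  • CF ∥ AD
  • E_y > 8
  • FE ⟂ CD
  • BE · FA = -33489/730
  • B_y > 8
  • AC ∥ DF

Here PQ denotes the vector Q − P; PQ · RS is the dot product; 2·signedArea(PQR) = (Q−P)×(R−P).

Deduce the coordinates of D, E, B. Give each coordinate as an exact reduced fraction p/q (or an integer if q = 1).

B = (-5/2, 9)
D = (-12, 10)
E = (826/365, 3102/365)

1. D_x = -12  [AC ∥ DF ∩ CF ∥ AD]
2. D_y = 10  [AC ∥ DF ∩ CF ∥ AD]
   → D = (-12, 10)
3. E_x = 826/365  [C, D, E are collinear ∩ FE ⟂ CD]
4. E_y = 3102/365  [C, D, E are collinear ∩ FE ⟂ CD]
   → E = (826/365, 3102/365)
5. B_x = -5/2  [BC · FE = 0 ∩ BE · FA = -33489/730]
6. B_y = 9  [BC · FE = 0 ∩ BE · FA = -33489/730]
   → B = (-5/2, 9)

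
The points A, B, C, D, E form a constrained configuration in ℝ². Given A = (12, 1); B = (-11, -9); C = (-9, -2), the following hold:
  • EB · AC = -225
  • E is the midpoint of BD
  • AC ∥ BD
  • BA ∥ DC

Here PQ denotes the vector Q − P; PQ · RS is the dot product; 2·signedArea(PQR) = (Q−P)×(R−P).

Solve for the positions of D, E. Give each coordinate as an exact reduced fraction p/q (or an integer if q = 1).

1. D_x = -32  [BA ∥ DC ∩ AC ∥ BD]
2. D_y = -12  [BA ∥ DC ∩ AC ∥ BD]
   → D = (-32, -12)
3. E_x = -43/2  [E is the midpoint of BD]
4. E_y = -21/2  [E is the midpoint of BD]
   → E = (-43/2, -21/2)

D = (-32, -12)
E = (-43/2, -21/2)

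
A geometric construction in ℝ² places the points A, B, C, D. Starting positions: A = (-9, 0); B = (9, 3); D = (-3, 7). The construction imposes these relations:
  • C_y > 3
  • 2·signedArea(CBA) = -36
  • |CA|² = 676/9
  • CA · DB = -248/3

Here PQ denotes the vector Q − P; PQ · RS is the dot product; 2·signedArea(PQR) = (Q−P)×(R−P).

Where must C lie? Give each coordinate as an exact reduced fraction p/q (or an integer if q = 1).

1. C_x = -1  [2·signedArea(CBA) = -36 ∩ CA · DB = -248/3]
2. C_y = 10/3  [2·signedArea(CBA) = -36 ∩ CA · DB = -248/3]
   → C = (-1, 10/3)

C = (-1, 10/3)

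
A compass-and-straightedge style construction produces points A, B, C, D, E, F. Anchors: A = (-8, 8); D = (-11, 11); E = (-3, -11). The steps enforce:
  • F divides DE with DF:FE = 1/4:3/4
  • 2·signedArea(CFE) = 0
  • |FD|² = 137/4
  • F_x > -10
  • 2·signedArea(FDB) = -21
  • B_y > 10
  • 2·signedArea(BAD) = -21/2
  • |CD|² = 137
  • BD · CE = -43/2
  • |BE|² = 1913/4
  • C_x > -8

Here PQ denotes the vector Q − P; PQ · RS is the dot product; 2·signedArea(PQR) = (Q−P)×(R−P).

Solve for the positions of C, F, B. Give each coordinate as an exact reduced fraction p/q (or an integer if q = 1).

B = (-7, 21/2)
C = (-7, 0)
F = (-9, 11/2)

1. F_x = -9  [F divides DE with DF:FE = 1/4:3/4]
2. F_y = 11/2  [F divides DE with DF:FE = 1/4:3/4]
   → F = (-9, 11/2)
3. B_x = -7  [2·signedArea(BAD) = -21/2 ∩ 2·signedArea(FDB) = -21]
4. B_y = 21/2  [2·signedArea(BAD) = -21/2 ∩ 2·signedArea(FDB) = -21]
   → B = (-7, 21/2)
5. C_x = -7  [2·signedArea(CFE) = 0 ∩ BD · CE = -43/2]
6. C_y = 0  [2·signedArea(CFE) = 0 ∩ BD · CE = -43/2]
   → C = (-7, 0)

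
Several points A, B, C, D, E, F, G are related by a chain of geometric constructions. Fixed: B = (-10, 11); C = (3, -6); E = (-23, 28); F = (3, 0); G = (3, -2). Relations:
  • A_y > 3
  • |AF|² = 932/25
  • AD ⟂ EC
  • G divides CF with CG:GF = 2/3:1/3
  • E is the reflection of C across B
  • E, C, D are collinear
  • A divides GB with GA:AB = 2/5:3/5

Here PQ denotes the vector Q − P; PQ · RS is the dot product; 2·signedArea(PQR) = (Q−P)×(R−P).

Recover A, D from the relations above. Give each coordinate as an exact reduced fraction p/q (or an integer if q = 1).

1. A_x = -11/5  [A divides GB with GA:AB = 2/5:3/5]
2. A_y = 16/5  [A divides GB with GA:AB = 2/5:3/5]
   → A = (-11/5, 16/5)
3. D_x = -769/229  [E, C, D are collinear ∩ AD ⟂ EC]
4. D_y = 530/229  [E, C, D are collinear ∩ AD ⟂ EC]
   → D = (-769/229, 530/229)

A = (-11/5, 16/5)
D = (-769/229, 530/229)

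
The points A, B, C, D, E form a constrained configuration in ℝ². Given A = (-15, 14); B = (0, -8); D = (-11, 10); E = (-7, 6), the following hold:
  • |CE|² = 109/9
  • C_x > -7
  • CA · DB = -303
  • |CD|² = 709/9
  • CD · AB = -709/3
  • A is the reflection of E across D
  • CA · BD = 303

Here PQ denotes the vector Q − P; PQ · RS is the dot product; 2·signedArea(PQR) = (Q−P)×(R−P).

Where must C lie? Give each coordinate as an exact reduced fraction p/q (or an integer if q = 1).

C = (-6, 8/3)

1. C_x = -6  [CA · BD = 303 ∩ CD · AB = -709/3]
2. C_y = 8/3  [CA · BD = 303 ∩ CD · AB = -709/3]
   → C = (-6, 8/3)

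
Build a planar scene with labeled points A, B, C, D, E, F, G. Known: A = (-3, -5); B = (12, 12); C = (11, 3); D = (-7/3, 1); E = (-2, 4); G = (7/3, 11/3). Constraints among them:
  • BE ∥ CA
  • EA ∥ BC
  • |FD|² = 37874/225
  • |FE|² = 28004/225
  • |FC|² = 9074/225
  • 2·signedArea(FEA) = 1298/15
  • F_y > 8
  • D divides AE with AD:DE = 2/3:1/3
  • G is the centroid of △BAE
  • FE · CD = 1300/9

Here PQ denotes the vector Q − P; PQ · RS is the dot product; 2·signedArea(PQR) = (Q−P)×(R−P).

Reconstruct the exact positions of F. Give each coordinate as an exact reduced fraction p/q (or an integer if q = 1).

1. F_x = 122/15  [FE · CD = 1300/9 ∩ 2·signedArea(FEA) = 1298/15]
2. F_y = 26/3  [FE · CD = 1300/9 ∩ 2·signedArea(FEA) = 1298/15]
   → F = (122/15, 26/3)

F = (122/15, 26/3)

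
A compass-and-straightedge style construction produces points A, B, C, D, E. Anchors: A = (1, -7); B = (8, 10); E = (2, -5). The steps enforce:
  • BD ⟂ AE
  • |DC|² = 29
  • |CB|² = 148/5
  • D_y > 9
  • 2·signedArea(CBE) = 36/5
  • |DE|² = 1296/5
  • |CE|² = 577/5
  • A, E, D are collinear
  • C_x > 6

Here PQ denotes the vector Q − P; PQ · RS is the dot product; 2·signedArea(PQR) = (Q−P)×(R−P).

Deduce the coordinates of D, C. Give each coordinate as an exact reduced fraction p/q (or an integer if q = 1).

1. D_x = 46/5  [A, E, D are collinear ∩ BD ⟂ AE]
2. D_y = 47/5  [A, E, D are collinear ∩ BD ⟂ AE]
   → D = (46/5, 47/5)
3. C_x = 32/5  [line 15·x + -6·y + -336/5 = 0 ∩ |CE|² = 577/5]
4. C_y = 24/5  [line 15·x + -6·y + -336/5 = 0 ∩ |CE|² = 577/5]
   → C = (32/5, 24/5)

C = (32/5, 24/5)
D = (46/5, 47/5)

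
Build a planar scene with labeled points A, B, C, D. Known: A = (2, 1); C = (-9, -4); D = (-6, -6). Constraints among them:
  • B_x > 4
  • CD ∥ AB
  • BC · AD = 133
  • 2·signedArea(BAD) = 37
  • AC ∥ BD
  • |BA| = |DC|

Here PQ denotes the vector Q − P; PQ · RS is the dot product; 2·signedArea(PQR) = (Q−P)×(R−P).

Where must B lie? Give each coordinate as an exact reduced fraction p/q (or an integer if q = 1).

B = (5, -1)

1. B_x = 5  [AC ∥ BD ∩ CD ∥ AB]
2. B_y = -1  [AC ∥ BD ∩ CD ∥ AB]
   → B = (5, -1)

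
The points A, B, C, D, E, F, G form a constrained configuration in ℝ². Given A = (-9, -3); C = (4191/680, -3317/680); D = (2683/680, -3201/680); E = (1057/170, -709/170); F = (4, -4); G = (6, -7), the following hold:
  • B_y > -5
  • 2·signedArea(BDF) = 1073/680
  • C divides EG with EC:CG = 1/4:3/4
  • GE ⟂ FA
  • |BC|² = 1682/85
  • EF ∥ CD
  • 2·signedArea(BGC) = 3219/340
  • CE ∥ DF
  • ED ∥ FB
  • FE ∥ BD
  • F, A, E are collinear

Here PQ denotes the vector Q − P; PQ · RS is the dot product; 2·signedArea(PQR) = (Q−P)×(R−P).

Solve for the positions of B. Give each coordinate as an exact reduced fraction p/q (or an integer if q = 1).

1. B_x = 235/136  [FE ∥ BD ∩ ED ∥ FB]
2. B_y = -617/136  [FE ∥ BD ∩ ED ∥ FB]
   → B = (235/136, -617/136)

B = (235/136, -617/136)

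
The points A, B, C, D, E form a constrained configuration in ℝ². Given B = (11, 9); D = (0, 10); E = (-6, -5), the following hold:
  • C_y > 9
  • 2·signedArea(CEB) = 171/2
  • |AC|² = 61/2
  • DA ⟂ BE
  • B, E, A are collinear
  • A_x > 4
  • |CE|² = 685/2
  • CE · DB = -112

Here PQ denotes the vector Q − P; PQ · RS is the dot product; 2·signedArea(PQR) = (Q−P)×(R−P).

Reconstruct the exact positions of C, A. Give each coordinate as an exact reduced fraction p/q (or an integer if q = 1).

1. C_x = 11/2  [2·signedArea(CEB) = 171/2 ∩ CE · DB = -112]
2. C_y = 19/2  [2·signedArea(CEB) = 171/2 ∩ CE · DB = -112]
   → C = (11/2, 19/2)
3. A_x = 2394/485  [B, E, A are collinear ∩ DA ⟂ BE]
4. A_y = 1943/485  [B, E, A are collinear ∩ DA ⟂ BE]
   → A = (2394/485, 1943/485)

A = (2394/485, 1943/485)
C = (11/2, 19/2)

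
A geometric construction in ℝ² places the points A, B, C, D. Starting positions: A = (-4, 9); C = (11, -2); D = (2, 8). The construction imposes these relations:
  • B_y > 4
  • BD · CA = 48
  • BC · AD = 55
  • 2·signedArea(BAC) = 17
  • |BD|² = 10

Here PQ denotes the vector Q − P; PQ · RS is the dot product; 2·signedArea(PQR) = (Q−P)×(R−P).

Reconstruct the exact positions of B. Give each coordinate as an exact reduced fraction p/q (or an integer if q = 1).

B = (3, 5)

1. B_x = 3  [BD · CA = 48 ∩ BC · AD = 55]
2. B_y = 5  [BD · CA = 48 ∩ BC · AD = 55]
   → B = (3, 5)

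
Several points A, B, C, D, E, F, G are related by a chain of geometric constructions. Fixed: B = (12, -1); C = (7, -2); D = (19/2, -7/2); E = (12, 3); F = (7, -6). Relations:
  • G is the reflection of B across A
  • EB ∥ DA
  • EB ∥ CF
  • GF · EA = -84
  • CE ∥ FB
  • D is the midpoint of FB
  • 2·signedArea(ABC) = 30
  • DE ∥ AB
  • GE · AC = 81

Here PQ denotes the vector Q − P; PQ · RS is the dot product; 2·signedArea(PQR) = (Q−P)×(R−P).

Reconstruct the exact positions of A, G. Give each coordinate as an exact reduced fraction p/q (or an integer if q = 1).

1. A_x = 19/2  [DE ∥ AB ∩ EB ∥ DA]
2. A_y = -15/2  [DE ∥ AB ∩ EB ∥ DA]
   → A = (19/2, -15/2)
3. G_x = 7  [G is the reflection of B across A]
4. G_y = -14  [G is the reflection of B across A]
   → G = (7, -14)

A = (19/2, -15/2)
G = (7, -14)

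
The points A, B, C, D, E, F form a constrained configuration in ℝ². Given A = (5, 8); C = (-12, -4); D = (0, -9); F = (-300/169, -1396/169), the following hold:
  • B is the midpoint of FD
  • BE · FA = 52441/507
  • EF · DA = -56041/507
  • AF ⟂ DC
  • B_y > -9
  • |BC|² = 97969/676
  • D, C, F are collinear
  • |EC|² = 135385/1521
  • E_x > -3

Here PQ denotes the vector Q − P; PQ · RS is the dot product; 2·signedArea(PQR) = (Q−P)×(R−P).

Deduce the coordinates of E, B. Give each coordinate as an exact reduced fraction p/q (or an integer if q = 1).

B = (-150/169, -2917/338)
E = (-1483/507, -240/169)

1. E_x = -1483/507  [line -5·x + -17·y + -19655/507 = 0 ∩ |EC|² = 135385/1521]
2. E_y = -240/169  [line -5·x + -17·y + -19655/507 = 0 ∩ |EC|² = 135385/1521]
   → E = (-1483/507, -240/169)
3. B_x = -150/169  [B is the midpoint of FD]
4. B_y = -2917/338  [B is the midpoint of FD]
   → B = (-150/169, -2917/338)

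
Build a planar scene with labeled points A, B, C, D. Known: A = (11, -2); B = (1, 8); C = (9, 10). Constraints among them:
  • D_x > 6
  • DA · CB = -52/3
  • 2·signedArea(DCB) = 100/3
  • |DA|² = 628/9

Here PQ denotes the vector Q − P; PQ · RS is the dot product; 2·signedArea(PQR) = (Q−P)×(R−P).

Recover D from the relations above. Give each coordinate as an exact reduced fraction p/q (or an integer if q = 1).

1. D_x = 7  [DA · CB = -52/3 ∩ 2·signedArea(DCB) = 100/3]
2. D_y = 16/3  [DA · CB = -52/3 ∩ 2·signedArea(DCB) = 100/3]
   → D = (7, 16/3)

D = (7, 16/3)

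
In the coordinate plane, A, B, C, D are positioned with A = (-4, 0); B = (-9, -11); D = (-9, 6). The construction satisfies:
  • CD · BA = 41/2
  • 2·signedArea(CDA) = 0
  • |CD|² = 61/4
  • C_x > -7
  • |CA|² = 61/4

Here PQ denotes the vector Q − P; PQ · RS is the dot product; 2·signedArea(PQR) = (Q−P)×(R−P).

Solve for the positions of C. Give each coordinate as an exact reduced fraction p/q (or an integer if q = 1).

1. C_x = -13/2  [2·signedArea(CDA) = 0 ∩ CD · BA = 41/2]
2. C_y = 3  [2·signedArea(CDA) = 0 ∩ CD · BA = 41/2]
   → C = (-13/2, 3)

C = (-13/2, 3)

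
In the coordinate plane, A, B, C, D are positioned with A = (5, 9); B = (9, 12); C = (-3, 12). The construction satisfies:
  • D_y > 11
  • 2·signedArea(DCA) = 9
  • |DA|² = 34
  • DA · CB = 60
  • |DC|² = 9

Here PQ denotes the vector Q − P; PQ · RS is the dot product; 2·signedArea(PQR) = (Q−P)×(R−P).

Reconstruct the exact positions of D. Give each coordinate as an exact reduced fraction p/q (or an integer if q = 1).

D = (0, 12)

1. D_x = 0  [2·signedArea(DCA) = 9 ∩ DA · CB = 60]
2. D_y = 12  [2·signedArea(DCA) = 9 ∩ DA · CB = 60]
   → D = (0, 12)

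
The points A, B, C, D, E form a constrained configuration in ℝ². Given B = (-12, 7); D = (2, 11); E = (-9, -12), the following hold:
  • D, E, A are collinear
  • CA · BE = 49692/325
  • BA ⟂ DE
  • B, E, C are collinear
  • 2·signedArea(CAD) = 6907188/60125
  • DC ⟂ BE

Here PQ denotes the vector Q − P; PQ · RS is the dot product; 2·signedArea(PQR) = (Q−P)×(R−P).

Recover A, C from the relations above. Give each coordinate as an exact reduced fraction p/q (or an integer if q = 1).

A = (-703/325, 746/325)
C = (-2271/185, 1618/185)

1. A_x = -703/325  [D, E, A are collinear ∩ BA ⟂ DE]
2. A_y = 746/325  [D, E, A are collinear ∩ BA ⟂ DE]
   → A = (-703/325, 746/325)
3. C_x = -2271/185  [B, E, C are collinear ∩ DC ⟂ BE]
4. C_y = 1618/185  [B, E, C are collinear ∩ DC ⟂ BE]
   → C = (-2271/185, 1618/185)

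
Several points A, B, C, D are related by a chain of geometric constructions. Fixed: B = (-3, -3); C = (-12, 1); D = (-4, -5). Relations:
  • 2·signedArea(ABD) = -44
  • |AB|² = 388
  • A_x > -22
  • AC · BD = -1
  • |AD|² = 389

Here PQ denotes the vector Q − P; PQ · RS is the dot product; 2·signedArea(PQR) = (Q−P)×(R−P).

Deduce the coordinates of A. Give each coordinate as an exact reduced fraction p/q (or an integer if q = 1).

A = (-21, 5)

1. A_x = -21  [AC · BD = -1 ∩ 2·signedArea(ABD) = -44]
2. A_y = 5  [AC · BD = -1 ∩ 2·signedArea(ABD) = -44]
   → A = (-21, 5)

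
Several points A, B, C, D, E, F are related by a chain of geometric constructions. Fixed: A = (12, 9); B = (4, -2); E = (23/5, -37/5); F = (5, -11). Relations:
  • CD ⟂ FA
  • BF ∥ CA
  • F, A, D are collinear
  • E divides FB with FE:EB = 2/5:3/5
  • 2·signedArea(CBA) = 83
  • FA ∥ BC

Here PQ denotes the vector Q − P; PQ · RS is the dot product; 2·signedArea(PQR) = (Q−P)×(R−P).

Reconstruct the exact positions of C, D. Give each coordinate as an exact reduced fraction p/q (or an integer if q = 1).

C = (11, 18)
D = (6599/449, 7501/449)

1. C_x = 11  [BF ∥ CA ∩ FA ∥ BC]
2. C_y = 18  [BF ∥ CA ∩ FA ∥ BC]
   → C = (11, 18)
3. D_x = 6599/449  [F, A, D are collinear ∩ CD ⟂ FA]
4. D_y = 7501/449  [F, A, D are collinear ∩ CD ⟂ FA]
   → D = (6599/449, 7501/449)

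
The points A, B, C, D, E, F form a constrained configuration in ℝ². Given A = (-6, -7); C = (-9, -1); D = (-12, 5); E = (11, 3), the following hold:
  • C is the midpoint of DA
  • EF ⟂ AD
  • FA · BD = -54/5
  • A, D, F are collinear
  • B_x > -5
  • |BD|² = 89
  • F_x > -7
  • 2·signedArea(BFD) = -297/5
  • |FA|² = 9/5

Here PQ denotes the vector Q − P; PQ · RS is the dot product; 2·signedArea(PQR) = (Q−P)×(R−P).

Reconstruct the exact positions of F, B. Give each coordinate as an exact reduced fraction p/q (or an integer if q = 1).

B = (-4, 0)
F = (-33/5, -29/5)

1. F_x = -33/5  [A, D, F are collinear ∩ EF ⟂ AD]
2. F_y = -29/5  [A, D, F are collinear ∩ EF ⟂ AD]
   → F = (-33/5, -29/5)
3. B_x = -4  [2·signedArea(BFD) = -297/5 ∩ FA · BD = -54/5]
4. B_y = 0  [2·signedArea(BFD) = -297/5 ∩ FA · BD = -54/5]
   → B = (-4, 0)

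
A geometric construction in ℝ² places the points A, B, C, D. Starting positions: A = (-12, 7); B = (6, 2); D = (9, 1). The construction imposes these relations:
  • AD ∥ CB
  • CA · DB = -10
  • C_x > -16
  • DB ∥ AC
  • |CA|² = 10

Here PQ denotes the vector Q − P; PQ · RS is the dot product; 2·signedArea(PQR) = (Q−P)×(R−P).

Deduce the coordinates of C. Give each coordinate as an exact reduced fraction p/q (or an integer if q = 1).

C = (-15, 8)

1. C_x = -15  [AD ∥ CB ∩ DB ∥ AC]
2. C_y = 8  [AD ∥ CB ∩ DB ∥ AC]
   → C = (-15, 8)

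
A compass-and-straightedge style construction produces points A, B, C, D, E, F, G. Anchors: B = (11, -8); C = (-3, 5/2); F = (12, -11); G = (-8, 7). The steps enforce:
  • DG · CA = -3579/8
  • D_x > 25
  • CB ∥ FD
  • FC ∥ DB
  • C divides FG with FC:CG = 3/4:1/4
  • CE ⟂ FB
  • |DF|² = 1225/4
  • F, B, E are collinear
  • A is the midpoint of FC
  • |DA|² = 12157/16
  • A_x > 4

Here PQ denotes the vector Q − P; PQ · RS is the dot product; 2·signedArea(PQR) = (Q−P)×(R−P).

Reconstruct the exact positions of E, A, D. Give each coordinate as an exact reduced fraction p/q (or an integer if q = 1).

A = (9/2, -17/4)
D = (26, -43/2)
E = (129/20, 113/20)

1. E_x = 129/20  [F, B, E are collinear ∩ CE ⟂ FB]
2. E_y = 113/20  [F, B, E are collinear ∩ CE ⟂ FB]
   → E = (129/20, 113/20)
3. A_x = 9/2  [A is the midpoint of FC]
4. A_y = -17/4  [A is the midpoint of FC]
   → A = (9/2, -17/4)
5. D_x = 26  [FC ∥ DB ∩ CB ∥ FD]
6. D_y = -43/2  [FC ∥ DB ∩ CB ∥ FD]
   → D = (26, -43/2)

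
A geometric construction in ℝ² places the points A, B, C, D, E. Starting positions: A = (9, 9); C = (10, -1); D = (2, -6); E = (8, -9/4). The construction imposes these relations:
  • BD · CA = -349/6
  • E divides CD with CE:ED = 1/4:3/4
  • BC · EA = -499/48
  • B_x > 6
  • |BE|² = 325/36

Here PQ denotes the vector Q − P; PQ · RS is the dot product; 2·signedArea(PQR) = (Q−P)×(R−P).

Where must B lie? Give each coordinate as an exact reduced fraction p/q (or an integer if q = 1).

1. B_x = 19/3  [BC · EA = -499/48 ∩ BD · CA = -349/6]
2. B_y = 1/4  [BC · EA = -499/48 ∩ BD · CA = -349/6]
   → B = (19/3, 1/4)

B = (19/3, 1/4)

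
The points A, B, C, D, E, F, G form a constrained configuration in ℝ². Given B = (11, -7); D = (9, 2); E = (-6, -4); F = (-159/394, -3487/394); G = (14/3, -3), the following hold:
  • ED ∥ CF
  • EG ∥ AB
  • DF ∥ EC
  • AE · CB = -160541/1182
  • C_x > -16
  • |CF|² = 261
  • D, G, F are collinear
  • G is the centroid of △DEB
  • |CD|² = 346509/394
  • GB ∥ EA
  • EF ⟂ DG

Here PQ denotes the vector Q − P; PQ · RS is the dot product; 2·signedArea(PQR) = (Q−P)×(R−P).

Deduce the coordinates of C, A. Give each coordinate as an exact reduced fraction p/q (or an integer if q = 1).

A = (1/3, -8)
C = (-6069/394, -5851/394)

1. C_x = -6069/394  [ED ∥ CF ∩ DF ∥ EC]
2. C_y = -5851/394  [ED ∥ CF ∩ DF ∥ EC]
   → C = (-6069/394, -5851/394)
3. A_x = 1/3  [EG ∥ AB ∩ GB ∥ EA]
4. A_y = -8  [EG ∥ AB ∩ GB ∥ EA]
   → A = (1/3, -8)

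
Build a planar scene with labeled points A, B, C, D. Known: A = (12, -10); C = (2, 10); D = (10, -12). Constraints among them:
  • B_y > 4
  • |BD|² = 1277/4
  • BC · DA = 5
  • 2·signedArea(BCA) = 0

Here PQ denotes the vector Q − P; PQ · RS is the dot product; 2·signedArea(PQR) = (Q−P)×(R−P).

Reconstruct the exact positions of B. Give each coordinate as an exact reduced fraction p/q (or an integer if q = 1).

1. B_x = 9/2  [2·signedArea(BCA) = 0 ∩ BC · DA = 5]
2. B_y = 5  [2·signedArea(BCA) = 0 ∩ BC · DA = 5]
   → B = (9/2, 5)

B = (9/2, 5)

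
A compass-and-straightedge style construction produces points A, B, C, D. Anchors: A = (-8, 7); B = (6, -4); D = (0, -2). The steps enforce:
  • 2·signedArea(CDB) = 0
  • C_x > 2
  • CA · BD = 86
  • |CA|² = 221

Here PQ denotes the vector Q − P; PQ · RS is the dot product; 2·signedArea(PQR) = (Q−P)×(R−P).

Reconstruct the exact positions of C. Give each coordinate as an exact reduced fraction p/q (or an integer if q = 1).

C = (3, -3)

1. C_x = 3  [2·signedArea(CDB) = 0 ∩ CA · BD = 86]
2. C_y = -3  [2·signedArea(CDB) = 0 ∩ CA · BD = 86]
   → C = (3, -3)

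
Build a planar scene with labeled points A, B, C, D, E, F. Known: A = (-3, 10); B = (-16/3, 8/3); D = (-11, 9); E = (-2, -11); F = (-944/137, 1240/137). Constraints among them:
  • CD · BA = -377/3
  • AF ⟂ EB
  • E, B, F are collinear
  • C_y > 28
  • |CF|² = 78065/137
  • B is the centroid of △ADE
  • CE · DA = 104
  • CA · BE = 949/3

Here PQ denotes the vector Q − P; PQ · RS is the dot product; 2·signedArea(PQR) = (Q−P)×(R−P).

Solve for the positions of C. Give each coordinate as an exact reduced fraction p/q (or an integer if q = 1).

1. C_x = -20  [CA · BE = 949/3 ∩ CE · DA = 104]
2. C_y = 29  [CA · BE = 949/3 ∩ CE · DA = 104]
   → C = (-20, 29)

C = (-20, 29)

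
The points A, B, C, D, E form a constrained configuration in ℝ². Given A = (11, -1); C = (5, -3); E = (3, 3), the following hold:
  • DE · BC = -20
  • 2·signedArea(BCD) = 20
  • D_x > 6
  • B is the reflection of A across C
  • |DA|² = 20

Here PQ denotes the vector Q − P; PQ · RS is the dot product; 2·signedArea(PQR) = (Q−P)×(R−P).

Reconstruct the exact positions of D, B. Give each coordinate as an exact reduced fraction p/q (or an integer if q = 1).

1. B_x = -1  [B is the reflection of A across C]
2. B_y = -5  [B is the reflection of A across C]
   → B = (-1, -5)
3. D_x = 7  [DE · BC = -20 ∩ 2·signedArea(BCD) = 20]
4. D_y = 1  [DE · BC = -20 ∩ 2·signedArea(BCD) = 20]
   → D = (7, 1)

B = (-1, -5)
D = (7, 1)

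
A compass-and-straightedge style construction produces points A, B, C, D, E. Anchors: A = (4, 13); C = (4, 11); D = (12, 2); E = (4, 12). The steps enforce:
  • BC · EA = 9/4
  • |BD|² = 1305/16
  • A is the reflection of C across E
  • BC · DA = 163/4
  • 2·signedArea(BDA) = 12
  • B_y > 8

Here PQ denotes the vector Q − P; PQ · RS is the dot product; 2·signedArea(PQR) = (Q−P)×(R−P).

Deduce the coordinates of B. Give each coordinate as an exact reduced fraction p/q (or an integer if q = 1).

1. B_x = 6  [2·signedArea(BDA) = 12 ∩ BC · EA = 9/4]
2. B_y = 35/4  [2·signedArea(BDA) = 12 ∩ BC · EA = 9/4]
   → B = (6, 35/4)

B = (6, 35/4)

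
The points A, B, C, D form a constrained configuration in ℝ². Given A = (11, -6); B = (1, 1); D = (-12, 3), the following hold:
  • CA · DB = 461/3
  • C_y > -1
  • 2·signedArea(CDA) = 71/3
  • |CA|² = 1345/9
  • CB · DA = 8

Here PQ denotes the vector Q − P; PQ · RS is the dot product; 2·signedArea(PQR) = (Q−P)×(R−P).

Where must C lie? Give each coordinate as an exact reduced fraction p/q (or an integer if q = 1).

1. C_x = 0  [CB · DA = 8 ∩ CA · DB = 461/3]
2. C_y = -2/3  [CB · DA = 8 ∩ CA · DB = 461/3]
   → C = (0, -2/3)

C = (0, -2/3)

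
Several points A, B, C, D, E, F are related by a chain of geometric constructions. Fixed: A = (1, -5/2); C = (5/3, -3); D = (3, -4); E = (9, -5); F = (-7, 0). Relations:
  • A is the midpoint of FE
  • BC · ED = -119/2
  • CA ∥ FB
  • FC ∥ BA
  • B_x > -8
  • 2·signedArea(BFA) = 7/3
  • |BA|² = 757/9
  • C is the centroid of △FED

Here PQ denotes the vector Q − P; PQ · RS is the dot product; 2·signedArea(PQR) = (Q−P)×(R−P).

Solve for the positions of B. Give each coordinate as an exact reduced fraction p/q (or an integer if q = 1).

B = (-23/3, 1/2)

1. B_x = -23/3  [FC ∥ BA ∩ CA ∥ FB]
2. B_y = 1/2  [FC ∥ BA ∩ CA ∥ FB]
   → B = (-23/3, 1/2)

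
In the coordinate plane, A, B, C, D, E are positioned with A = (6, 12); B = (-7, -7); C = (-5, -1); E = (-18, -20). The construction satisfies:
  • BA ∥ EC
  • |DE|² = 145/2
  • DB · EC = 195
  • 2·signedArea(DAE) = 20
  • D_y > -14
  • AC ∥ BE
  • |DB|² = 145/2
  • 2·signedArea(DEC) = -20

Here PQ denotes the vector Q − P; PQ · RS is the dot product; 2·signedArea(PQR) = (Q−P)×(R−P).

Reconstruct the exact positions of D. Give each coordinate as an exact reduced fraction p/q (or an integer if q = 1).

1. D_x = -25/2  [2·signedArea(DAE) = 20 ∩ 2·signedArea(DEC) = -20]
2. D_y = -27/2  [2·signedArea(DAE) = 20 ∩ 2·signedArea(DEC) = -20]
   → D = (-25/2, -27/2)

D = (-25/2, -27/2)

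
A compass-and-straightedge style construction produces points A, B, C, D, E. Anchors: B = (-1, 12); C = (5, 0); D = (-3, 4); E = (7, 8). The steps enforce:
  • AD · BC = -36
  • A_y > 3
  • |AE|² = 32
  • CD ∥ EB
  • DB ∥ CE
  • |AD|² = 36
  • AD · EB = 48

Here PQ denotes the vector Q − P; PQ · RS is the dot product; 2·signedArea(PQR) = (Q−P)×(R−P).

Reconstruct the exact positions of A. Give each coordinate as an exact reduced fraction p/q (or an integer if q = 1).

1. A_x = 3  [AD · EB = 48 ∩ AD · BC = -36]
2. A_y = 4  [AD · EB = 48 ∩ AD · BC = -36]
   → A = (3, 4)

A = (3, 4)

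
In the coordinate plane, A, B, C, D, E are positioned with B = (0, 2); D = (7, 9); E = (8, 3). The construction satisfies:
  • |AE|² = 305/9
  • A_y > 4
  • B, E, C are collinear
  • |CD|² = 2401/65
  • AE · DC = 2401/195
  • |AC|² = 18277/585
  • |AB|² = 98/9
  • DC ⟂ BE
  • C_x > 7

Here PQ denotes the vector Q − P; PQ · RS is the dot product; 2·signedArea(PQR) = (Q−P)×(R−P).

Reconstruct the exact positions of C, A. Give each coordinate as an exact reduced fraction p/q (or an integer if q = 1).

A = (7/3, 13/3)
C = (504/65, 193/65)

1. C_x = 504/65  [B, E, C are collinear ∩ DC ⟂ BE]
2. C_y = 193/65  [B, E, C are collinear ∩ DC ⟂ BE]
   → C = (504/65, 193/65)
3. A_x = 7/3  [line -49/65·x + 392/65·y + -4753/195 = 0 ∩ |AB|² = 98/9]
4. A_y = 13/3  [line -49/65·x + 392/65·y + -4753/195 = 0 ∩ |AB|² = 98/9]
   → A = (7/3, 13/3)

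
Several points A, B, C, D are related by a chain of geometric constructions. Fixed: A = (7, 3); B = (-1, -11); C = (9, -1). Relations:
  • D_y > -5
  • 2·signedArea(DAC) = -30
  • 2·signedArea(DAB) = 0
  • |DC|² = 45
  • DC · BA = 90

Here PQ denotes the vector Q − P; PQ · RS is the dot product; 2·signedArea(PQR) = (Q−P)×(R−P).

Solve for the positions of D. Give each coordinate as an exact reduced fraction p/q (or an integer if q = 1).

1. D_x = 3  [2·signedArea(DAB) = 0 ∩ DC · BA = 90]
2. D_y = -4  [2·signedArea(DAB) = 0 ∩ DC · BA = 90]
   → D = (3, -4)

D = (3, -4)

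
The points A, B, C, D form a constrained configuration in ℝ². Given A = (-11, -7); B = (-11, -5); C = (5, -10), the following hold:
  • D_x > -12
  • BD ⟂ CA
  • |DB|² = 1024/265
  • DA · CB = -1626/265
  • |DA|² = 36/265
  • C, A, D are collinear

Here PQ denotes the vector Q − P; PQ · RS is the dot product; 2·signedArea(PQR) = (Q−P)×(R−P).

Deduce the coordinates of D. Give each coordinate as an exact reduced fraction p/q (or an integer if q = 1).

1. D_x = -3011/265  [C, A, D are collinear ∩ BD ⟂ CA]
2. D_y = -1837/265  [C, A, D are collinear ∩ BD ⟂ CA]
   → D = (-3011/265, -1837/265)

D = (-3011/265, -1837/265)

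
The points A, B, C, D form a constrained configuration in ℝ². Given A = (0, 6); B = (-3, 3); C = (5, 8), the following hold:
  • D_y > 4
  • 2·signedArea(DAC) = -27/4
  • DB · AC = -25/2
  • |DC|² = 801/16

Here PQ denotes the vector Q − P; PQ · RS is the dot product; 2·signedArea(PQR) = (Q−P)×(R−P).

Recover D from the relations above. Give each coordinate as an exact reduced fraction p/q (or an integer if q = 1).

D = (-1, 17/4)

1. D_x = -1  [DB · AC = -25/2 ∩ 2·signedArea(DAC) = -27/4]
2. D_y = 17/4  [DB · AC = -25/2 ∩ 2·signedArea(DAC) = -27/4]
   → D = (-1, 17/4)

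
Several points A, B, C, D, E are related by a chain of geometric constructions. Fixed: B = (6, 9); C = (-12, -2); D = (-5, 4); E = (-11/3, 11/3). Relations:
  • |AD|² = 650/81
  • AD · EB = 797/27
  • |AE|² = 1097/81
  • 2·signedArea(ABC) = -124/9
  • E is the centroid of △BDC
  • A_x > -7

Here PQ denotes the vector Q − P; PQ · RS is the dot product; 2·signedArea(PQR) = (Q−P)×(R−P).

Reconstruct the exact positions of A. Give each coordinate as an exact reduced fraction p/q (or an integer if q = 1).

A = (-62/9, 17/9)

1. A_x = -62/9  [2·signedArea(ABC) = -124/9 ∩ AD · EB = 797/27]
2. A_y = 17/9  [2·signedArea(ABC) = -124/9 ∩ AD · EB = 797/27]
   → A = (-62/9, 17/9)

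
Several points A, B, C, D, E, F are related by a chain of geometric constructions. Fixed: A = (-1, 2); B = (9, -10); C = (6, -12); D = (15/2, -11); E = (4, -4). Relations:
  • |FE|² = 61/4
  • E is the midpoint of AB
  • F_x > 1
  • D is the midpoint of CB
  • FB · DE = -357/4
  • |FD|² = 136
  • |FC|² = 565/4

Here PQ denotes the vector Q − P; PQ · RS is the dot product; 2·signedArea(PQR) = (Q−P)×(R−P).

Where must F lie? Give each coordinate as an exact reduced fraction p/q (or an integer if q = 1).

1. F_x = 3/2  [line 7/2·x + -7·y + -49/4 = 0 ∩ |FC|² = 565/4]
2. F_y = -1  [line 7/2·x + -7·y + -49/4 = 0 ∩ |FC|² = 565/4]
   → F = (3/2, -1)

F = (3/2, -1)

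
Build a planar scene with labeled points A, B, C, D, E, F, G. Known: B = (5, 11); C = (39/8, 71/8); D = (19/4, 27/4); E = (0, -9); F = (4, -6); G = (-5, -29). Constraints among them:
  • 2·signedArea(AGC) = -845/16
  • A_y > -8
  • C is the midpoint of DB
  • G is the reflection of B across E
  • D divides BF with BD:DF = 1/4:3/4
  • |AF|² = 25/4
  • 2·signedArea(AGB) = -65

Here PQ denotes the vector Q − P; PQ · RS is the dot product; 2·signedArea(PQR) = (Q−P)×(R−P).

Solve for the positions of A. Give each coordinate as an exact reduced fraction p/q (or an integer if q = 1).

1. A_x = 2  [2·signedArea(AGB) = -65 ∩ 2·signedArea(AGC) = -845/16]
2. A_y = -15/2  [2·signedArea(AGB) = -65 ∩ 2·signedArea(AGC) = -845/16]
   → A = (2, -15/2)

A = (2, -15/2)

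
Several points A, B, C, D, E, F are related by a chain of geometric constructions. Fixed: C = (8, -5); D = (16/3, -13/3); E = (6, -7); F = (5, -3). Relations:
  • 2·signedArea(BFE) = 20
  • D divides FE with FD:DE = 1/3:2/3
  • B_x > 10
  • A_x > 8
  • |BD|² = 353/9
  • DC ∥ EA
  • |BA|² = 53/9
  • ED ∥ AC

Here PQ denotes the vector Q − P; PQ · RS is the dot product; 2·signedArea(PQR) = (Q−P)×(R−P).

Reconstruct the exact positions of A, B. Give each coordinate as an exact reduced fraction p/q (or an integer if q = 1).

1. A_x = 26/3  [ED ∥ AC ∩ DC ∥ EA]
2. A_y = -23/3  [ED ∥ AC ∩ DC ∥ EA]
   → A = (26/3, -23/3)
3. B_x = 11  [line 4·x + 1·y + -37 = 0 ∩ |BD|² = 353/9]
4. B_y = -7  [line 4·x + 1·y + -37 = 0 ∩ |BD|² = 353/9]
   → B = (11, -7)

A = (26/3, -23/3)
B = (11, -7)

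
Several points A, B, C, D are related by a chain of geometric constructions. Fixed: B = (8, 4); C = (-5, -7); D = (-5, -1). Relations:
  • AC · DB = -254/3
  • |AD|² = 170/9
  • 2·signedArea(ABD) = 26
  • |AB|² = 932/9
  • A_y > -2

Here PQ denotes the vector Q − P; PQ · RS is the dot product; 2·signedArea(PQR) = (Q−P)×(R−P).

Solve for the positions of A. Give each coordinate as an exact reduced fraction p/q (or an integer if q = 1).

A = (-2/3, -4/3)

1. A_x = -2/3  [2·signedArea(ABD) = 26 ∩ AC · DB = -254/3]
2. A_y = -4/3  [2·signedArea(ABD) = 26 ∩ AC · DB = -254/3]
   → A = (-2/3, -4/3)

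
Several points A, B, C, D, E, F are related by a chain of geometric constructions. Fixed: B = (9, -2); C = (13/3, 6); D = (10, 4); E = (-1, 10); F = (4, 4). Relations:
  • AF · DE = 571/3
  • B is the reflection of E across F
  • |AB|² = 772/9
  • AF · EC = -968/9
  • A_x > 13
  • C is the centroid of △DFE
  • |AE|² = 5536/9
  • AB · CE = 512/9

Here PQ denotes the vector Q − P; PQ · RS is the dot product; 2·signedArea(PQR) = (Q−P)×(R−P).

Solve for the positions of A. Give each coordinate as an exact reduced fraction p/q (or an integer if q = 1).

1. A_x = 41/3  [AF · DE = 571/3 ∩ AF · EC = -968/9]
2. A_y = -10  [AF · DE = 571/3 ∩ AF · EC = -968/9]
   → A = (41/3, -10)

A = (41/3, -10)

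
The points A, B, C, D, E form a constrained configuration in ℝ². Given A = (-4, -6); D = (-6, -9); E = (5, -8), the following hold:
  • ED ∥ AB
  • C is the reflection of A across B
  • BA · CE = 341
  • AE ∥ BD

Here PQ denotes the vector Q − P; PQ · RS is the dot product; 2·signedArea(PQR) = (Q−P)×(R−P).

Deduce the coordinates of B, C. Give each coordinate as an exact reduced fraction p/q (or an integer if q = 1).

B = (-15, -7)
C = (-26, -8)

1. B_x = -15  [AE ∥ BD ∩ ED ∥ AB]
2. B_y = -7  [AE ∥ BD ∩ ED ∥ AB]
   → B = (-15, -7)
3. C_x = -26  [C is the reflection of A across B]
4. C_y = -8  [C is the reflection of A across B]
   → C = (-26, -8)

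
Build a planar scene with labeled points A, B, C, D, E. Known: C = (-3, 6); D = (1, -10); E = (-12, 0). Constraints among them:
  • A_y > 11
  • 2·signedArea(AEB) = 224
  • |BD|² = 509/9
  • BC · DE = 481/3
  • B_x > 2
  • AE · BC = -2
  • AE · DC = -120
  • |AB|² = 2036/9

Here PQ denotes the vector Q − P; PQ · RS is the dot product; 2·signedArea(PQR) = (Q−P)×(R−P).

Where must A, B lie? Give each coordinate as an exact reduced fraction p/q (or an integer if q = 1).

1. B_x = 8/3  [line 13·x + -10·y + -184/3 = 0 ∩ |BD|² = 509/9]
2. B_y = -8/3  [line 13·x + -10·y + -184/3 = 0 ∩ |BD|² = 509/9]
   → B = (8/3, -8/3)
3. A_x = 6  [AE · DC = -120 ∩ AE · BC = -2]
4. A_y = 12  [AE · DC = -120 ∩ AE · BC = -2]
   → A = (6, 12)

A = (6, 12)
B = (8/3, -8/3)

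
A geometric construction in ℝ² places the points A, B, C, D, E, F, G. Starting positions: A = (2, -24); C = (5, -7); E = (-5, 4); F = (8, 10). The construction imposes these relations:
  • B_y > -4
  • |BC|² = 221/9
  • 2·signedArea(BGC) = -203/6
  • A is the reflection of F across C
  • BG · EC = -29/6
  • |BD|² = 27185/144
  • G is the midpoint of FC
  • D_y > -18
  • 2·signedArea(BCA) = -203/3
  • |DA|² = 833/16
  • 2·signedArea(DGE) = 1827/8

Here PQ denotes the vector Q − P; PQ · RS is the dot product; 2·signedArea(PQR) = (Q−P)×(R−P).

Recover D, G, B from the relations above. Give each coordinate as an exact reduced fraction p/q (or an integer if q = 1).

1. G_x = 13/2  [G is the midpoint of FC]
2. G_y = 3/2  [G is the midpoint of FC]
   → G = (13/2, 3/2)
3. B_x = 5/3  [2·signedArea(BCA) = -203/3 ∩ BG · EC = -29/6]
4. B_y = -10/3  [2·signedArea(BCA) = -203/3 ∩ BG · EC = -29/6]
   → B = (5/3, -10/3)
5. D_x = 1/4  [line -5/2·x + -23/2·y + -1559/8 = 0 ∩ |DA|² = 833/16]
6. D_y = -17  [line -5/2·x + -23/2·y + -1559/8 = 0 ∩ |DA|² = 833/16]
   → D = (1/4, -17)

B = (5/3, -10/3)
D = (1/4, -17)
G = (13/2, 3/2)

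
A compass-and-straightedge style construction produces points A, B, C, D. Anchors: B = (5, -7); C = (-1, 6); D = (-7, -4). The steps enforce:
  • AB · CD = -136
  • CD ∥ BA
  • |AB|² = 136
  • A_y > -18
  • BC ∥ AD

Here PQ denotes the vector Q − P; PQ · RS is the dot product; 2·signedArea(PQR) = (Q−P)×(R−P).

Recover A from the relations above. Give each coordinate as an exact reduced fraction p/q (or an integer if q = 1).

A = (-1, -17)

1. A_x = -1  [BC ∥ AD ∩ CD ∥ BA]
2. A_y = -17  [BC ∥ AD ∩ CD ∥ BA]
   → A = (-1, -17)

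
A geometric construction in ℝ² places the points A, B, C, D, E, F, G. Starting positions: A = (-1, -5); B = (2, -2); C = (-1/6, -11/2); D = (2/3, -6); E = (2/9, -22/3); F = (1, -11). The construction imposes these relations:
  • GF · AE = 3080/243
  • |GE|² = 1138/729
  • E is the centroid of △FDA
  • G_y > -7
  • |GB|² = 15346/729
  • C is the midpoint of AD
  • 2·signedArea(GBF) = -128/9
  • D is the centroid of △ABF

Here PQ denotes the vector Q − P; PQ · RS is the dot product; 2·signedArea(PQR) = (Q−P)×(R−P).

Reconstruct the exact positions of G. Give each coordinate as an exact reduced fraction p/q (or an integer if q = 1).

G = (-1/27, -55/9)

1. G_x = -1/27  [GF · AE = 3080/243 ∩ 2·signedArea(GBF) = -128/9]
2. G_y = -55/9  [GF · AE = 3080/243 ∩ 2·signedArea(GBF) = -128/9]
   → G = (-1/27, -55/9)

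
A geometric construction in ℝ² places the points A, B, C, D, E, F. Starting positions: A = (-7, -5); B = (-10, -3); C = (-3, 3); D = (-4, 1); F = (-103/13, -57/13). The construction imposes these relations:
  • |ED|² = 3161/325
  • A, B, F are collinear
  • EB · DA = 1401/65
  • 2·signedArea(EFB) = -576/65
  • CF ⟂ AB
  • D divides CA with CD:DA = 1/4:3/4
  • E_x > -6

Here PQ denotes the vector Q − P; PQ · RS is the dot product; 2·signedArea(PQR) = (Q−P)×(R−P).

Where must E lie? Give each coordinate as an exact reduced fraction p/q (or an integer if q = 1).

1. E_x = -387/65  [EB · DA = 1401/65 ∩ 2·signedArea(EFB) = -576/65]
2. E_y = -93/65  [EB · DA = 1401/65 ∩ 2·signedArea(EFB) = -576/65]
   → E = (-387/65, -93/65)

E = (-387/65, -93/65)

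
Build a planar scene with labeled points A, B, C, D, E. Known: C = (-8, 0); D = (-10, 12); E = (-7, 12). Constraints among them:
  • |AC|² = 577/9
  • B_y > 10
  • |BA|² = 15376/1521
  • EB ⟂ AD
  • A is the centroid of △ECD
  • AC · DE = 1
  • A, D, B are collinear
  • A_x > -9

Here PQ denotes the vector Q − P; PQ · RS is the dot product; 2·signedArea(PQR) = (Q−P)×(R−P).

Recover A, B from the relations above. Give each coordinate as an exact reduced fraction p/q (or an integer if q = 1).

A = (-25/3, 8)
B = (-1615/169, 1848/169)

1. A_x = -25/3  [A is the centroid of △ECD]
2. A_y = 8  [A is the centroid of △ECD]
   → A = (-25/3, 8)
3. B_x = -1615/169  [A, D, B are collinear ∩ EB ⟂ AD]
4. B_y = 1848/169  [A, D, B are collinear ∩ EB ⟂ AD]
   → B = (-1615/169, 1848/169)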